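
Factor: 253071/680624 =351/944  =  2^( - 4)*3^3*13^1*59^( - 1)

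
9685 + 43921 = 53606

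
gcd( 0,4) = 4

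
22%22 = 0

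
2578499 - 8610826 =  - 6032327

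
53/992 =53/992 = 0.05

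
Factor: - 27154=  - 2^1*13577^1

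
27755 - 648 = 27107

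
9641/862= 11 + 159/862=11.18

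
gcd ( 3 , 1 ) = 1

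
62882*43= 2703926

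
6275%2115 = 2045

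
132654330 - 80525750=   52128580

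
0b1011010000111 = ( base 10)5767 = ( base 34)4XL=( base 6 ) 42411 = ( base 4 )1122013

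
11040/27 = 408  +  8/9 =408.89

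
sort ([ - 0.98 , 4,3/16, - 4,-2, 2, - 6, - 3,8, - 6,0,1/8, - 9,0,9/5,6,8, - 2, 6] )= [ - 9, -6, - 6, - 4 , - 3 ,  -  2, - 2, - 0.98,0,0, 1/8,3/16, 9/5,2,4, 6, 6, 8,  8 ] 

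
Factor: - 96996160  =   - 2^6*5^1*41^1*7393^1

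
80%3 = 2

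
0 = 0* 5688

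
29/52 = 29/52  =  0.56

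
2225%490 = 265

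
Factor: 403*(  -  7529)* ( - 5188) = 15741362156  =  2^2*13^1*31^1* 1297^1*7529^1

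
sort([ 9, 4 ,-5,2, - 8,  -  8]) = [  -  8,-8,-5, 2,4,9 ]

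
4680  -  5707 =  - 1027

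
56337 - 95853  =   - 39516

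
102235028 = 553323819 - 451088791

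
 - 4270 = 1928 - 6198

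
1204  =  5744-4540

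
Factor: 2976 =2^5*3^1*31^1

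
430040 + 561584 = 991624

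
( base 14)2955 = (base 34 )6bh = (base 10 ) 7327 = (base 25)BI2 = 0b1110010011111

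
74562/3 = 24854 = 24854.00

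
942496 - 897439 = 45057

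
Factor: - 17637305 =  - 5^1*7^2*193^1*373^1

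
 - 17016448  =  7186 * (-2368 ) 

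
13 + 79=92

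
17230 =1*17230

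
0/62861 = 0 = 0.00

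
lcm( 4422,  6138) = 411246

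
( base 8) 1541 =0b1101100001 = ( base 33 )Q7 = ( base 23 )1ee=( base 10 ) 865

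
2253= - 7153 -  - 9406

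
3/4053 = 1/1351 = 0.00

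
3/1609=3/1609 = 0.00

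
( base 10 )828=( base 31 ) QM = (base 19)25B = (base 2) 1100111100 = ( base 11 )693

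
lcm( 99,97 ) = 9603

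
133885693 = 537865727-403980034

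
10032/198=152/3 = 50.67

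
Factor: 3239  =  41^1 * 79^1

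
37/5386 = 37/5386 = 0.01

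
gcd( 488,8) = 8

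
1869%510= 339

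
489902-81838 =408064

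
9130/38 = 4565/19 =240.26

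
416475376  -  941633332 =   -  525157956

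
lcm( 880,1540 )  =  6160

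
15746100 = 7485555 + 8260545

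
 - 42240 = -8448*5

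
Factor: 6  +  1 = 7=7^1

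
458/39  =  11  +  29/39 = 11.74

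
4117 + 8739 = 12856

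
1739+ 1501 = 3240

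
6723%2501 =1721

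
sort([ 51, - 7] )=[-7,51 ] 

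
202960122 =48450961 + 154509161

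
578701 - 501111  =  77590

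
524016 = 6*87336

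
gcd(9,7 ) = 1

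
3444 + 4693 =8137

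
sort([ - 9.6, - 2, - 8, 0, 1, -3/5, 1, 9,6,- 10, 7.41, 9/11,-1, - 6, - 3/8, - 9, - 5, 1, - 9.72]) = [ - 10, - 9.72, - 9.6,  -  9, - 8, - 6, - 5, - 2,  -  1, - 3/5, - 3/8, 0, 9/11, 1,  1, 1,6,  7.41, 9] 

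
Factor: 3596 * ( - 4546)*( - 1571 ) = 25681790536 = 2^3  *  29^1*31^1 * 1571^1*2273^1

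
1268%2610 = 1268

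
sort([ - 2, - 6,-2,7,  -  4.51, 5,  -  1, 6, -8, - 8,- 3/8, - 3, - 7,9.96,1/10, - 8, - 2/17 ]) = [ - 8, - 8,  -  8,-7, - 6,  -  4.51, - 3, -2, - 2,  -  1 , - 3/8 ,-2/17,1/10,5, 6,7,9.96]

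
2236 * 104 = 232544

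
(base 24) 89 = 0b11001001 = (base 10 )201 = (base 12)149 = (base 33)63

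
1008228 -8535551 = -7527323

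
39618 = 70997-31379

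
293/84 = 293/84 = 3.49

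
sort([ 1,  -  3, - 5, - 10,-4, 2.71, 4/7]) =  [  -  10, - 5,-4, - 3, 4/7, 1, 2.71 ]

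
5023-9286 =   -  4263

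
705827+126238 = 832065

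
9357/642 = 3119/214 = 14.57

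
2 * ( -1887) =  - 3774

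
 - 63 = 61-124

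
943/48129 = 943/48129 = 0.02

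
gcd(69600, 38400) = 2400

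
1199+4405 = 5604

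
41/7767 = 41/7767  =  0.01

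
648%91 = 11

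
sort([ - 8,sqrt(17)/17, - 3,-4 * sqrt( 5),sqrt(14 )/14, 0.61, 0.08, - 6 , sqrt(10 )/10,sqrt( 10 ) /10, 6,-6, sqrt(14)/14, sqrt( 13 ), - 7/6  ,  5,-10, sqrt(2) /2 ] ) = [ - 10,-4*sqrt(5 ),-8, - 6, - 6, - 3,-7/6,  0.08, sqrt(17 ) /17, sqrt(14)/14, sqrt(14 ) /14, sqrt(10)/10, sqrt( 10 ) /10, 0.61, sqrt( 2)/2  ,  sqrt ( 13), 5,6 ] 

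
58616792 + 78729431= 137346223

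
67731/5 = 13546+1/5  =  13546.20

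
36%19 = 17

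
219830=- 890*(  -  247)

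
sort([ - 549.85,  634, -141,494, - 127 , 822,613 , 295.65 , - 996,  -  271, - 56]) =[ - 996,-549.85, - 271, - 141,  -  127, - 56, 295.65,494,613 , 634,822]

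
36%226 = 36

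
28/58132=7/14533 = 0.00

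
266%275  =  266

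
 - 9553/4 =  - 2389+3/4= - 2388.25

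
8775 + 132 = 8907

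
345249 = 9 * 38361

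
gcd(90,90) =90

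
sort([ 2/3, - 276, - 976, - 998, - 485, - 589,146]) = [ - 998, - 976, - 589, - 485, - 276,2/3,  146]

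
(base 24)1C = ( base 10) 36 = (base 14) 28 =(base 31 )15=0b100100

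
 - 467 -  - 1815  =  1348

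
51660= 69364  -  17704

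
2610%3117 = 2610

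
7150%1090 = 610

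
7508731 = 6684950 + 823781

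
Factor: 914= 2^1*457^1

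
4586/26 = 2293/13= 176.38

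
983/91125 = 983/91125=0.01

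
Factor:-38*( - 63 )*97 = 2^1*3^2  *7^1*19^1*97^1 = 232218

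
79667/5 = 15933 +2/5 = 15933.40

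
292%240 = 52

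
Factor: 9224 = 2^3*1153^1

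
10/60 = 1/6 = 0.17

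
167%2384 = 167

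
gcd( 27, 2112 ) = 3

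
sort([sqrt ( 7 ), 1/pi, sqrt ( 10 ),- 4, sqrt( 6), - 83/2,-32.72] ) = [ - 83/2, -32.72 , - 4, 1/pi,sqrt( 6 ), sqrt( 7),sqrt( 10 ) ]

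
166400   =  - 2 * (-83200)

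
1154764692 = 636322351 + 518442341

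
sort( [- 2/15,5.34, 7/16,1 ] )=[ - 2/15,7/16,1 , 5.34 ] 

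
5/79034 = 5/79034  =  0.00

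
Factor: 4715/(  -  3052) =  - 2^( -2 )  *  5^1*7^ ( - 1 )*23^1* 41^1*109^(-1)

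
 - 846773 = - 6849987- - 6003214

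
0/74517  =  0 =0.00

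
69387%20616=7539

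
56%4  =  0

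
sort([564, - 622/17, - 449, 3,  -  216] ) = [ - 449, - 216, - 622/17,3, 564 ] 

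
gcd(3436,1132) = 4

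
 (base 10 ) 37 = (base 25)1c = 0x25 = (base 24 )1d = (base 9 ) 41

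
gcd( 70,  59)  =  1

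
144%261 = 144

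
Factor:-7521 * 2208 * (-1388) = 23049638784=2^7*3^2*23^2*109^1*347^1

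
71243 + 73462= 144705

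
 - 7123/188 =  - 38  +  21/188 =-37.89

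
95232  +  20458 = 115690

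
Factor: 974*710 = 691540 = 2^2*5^1*71^1*487^1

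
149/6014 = 149/6014= 0.02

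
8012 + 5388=13400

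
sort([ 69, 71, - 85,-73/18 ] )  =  [-85, - 73/18,  69, 71 ]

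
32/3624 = 4/453 = 0.01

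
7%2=1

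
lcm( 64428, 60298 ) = 4703244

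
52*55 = 2860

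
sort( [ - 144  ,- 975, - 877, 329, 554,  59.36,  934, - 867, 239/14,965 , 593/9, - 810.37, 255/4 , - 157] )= [ - 975, - 877,  -  867, - 810.37,-157, - 144, 239/14, 59.36, 255/4,593/9, 329, 554, 934,965] 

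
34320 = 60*572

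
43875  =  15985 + 27890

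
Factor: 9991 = 97^1*103^1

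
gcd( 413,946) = 1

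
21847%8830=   4187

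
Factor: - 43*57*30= -2^1*3^2*5^1*19^1*43^1 =-73530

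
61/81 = 61/81 = 0.75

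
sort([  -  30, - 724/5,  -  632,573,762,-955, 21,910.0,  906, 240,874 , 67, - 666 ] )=[ - 955, - 666,  -  632, - 724/5, - 30, 21,  67,240,573,762, 874,906,910.0]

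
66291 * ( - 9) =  - 596619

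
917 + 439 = 1356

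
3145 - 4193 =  - 1048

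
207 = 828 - 621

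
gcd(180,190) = 10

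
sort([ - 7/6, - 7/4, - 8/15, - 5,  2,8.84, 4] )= [ - 5, - 7/4,  -  7/6,-8/15,2,4,8.84 ] 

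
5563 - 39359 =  - 33796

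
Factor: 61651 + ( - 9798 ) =51853=51853^1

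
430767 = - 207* ( - 2081)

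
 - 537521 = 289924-827445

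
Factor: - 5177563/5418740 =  - 2^( - 2 )*5^( - 1 )*101^1 * 51263^1*270937^( - 1)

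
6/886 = 3/443 = 0.01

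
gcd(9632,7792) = 16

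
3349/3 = 1116 + 1/3=1116.33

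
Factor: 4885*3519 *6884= 118338128460 =2^2*3^2*5^1* 17^1* 23^1*977^1 *1721^1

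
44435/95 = 467 + 14/19 = 467.74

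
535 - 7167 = - 6632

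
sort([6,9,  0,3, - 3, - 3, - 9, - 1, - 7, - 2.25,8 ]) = [ - 9, - 7, - 3, -3, - 2.25, - 1,0,3,6,8, 9]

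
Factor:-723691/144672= - 2^( - 5 )*3^(-1)*11^( -1) * 19^1* 41^1*137^( - 1 ) * 929^1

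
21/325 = 21/325 = 0.06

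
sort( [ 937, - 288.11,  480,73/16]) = [ - 288.11,  73/16,480, 937]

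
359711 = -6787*( - 53)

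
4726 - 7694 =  - 2968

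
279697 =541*517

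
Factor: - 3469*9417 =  - 3^1*43^1*73^1*3469^1 = - 32667573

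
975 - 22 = 953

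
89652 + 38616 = 128268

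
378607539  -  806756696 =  - 428149157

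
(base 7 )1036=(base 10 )370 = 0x172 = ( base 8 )562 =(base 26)E6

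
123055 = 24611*5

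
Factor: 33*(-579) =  -19107 = - 3^2*11^1*193^1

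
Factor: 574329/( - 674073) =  - 191443/224691 = - 3^( - 1)*7^2  *3907^1*74897^( - 1 )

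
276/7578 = 46/1263 = 0.04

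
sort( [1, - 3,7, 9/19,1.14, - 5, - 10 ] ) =[ -10,  -  5,-3,9/19,1, 1.14,7]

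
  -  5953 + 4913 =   -  1040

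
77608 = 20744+56864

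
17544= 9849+7695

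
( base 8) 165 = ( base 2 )1110101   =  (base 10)117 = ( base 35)3C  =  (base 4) 1311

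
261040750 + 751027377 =1012068127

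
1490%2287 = 1490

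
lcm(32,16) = 32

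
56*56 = 3136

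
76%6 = 4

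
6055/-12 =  - 6055/12 = -504.58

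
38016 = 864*44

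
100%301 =100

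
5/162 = 5/162 =0.03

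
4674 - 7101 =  - 2427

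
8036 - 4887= 3149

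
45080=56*805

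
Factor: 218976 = 2^5* 3^1*2281^1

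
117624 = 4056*29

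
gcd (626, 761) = 1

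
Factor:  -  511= - 7^1*73^1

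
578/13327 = 578/13327 = 0.04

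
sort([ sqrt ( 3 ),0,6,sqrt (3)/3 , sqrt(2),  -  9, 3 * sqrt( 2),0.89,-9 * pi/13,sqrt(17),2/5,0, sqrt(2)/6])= [-9, - 9*pi/13,0,0,sqrt( 2 ) /6,2/5, sqrt( 3 )/3, 0.89,sqrt( 2), sqrt(3 ), sqrt (17 ),3 * sqrt(2 ),6]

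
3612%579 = 138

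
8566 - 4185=4381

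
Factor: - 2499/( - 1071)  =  3^( - 1)*7^1  =  7/3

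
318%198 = 120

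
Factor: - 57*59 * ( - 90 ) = 302670  =  2^1 *3^3*5^1*19^1* 59^1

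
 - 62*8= - 496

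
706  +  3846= 4552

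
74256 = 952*78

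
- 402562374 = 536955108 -939517482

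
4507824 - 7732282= -3224458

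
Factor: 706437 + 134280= 840717 = 3^2 * 109^1*857^1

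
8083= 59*137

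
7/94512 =7/94512 = 0.00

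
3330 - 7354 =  - 4024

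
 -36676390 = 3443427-40119817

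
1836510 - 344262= 1492248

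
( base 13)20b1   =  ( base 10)4538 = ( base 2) 1000110111010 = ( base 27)662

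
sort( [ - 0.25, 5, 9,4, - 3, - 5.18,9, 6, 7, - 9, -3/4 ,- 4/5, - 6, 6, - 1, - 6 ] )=[ - 9, - 6, - 6, - 5.18, - 3,- 1,-4/5, - 3/4,  -  0.25 , 4,5, 6, 6, 7,  9,  9 ]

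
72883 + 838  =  73721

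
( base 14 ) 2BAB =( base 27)aij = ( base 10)7795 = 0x1e73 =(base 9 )11621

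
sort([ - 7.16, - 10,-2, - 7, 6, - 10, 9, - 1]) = [ - 10, - 10,- 7.16,  -  7, - 2, - 1, 6,9 ]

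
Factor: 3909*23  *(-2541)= -228453687 = - 3^2 * 7^1* 11^2*23^1 * 1303^1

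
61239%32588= 28651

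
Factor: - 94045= -5^1*7^1*2687^1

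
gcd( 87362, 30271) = 1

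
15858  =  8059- - 7799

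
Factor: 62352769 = 62352769^1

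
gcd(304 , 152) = 152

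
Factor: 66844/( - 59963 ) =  - 2^2*17^1*61^( -1) = -68/61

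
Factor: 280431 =3^2*31159^1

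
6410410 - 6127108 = 283302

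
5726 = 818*7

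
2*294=588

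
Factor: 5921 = 31^1  *  191^1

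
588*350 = 205800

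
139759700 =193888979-54129279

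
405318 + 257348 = 662666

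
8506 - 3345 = 5161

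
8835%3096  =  2643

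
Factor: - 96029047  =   - 96029047^1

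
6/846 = 1/141  =  0.01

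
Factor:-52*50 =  - 2600 = -  2^3*5^2*13^1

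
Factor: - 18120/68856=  - 5/19 = - 5^1 * 19^( -1)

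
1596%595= 406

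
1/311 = 1/311=0.00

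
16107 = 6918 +9189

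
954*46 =43884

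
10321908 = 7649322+2672586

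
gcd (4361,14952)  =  623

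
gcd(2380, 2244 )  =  68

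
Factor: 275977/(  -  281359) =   -  923/941= - 13^1*71^1 * 941^(  -  1 ) 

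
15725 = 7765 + 7960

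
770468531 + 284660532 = 1055129063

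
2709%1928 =781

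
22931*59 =1352929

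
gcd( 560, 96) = 16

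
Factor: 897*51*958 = 2^1*3^2*13^1*17^1*23^1*479^1 = 43825626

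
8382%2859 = 2664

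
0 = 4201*0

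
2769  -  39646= - 36877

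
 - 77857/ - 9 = 77857/9 = 8650.78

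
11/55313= 11/55313 = 0.00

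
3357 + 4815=8172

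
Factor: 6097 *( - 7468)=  - 45532396 = - 2^2 * 7^1 *13^1* 67^1*1867^1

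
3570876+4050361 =7621237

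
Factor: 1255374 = 2^1*3^2*97^1*719^1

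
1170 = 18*65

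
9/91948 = 9/91948= 0.00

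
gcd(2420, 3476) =44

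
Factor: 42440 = 2^3  *5^1* 1061^1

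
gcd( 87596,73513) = 1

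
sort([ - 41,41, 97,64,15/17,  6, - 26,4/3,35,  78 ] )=[ - 41, - 26,15/17, 4/3,  6 , 35,41,64, 78,97]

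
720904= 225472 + 495432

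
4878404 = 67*72812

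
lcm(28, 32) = 224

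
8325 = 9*925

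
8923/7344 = 1 + 1579/7344 = 1.22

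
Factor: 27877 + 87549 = 115426 = 2^1*57713^1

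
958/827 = 1+131/827 = 1.16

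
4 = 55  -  51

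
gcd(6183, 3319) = 1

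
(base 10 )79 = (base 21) 3g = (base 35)29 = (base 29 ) 2L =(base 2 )1001111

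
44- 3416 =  - 3372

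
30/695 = 6/139 = 0.04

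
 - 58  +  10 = -48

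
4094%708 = 554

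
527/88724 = 527/88724  =  0.01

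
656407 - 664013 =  - 7606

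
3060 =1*3060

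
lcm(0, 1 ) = 0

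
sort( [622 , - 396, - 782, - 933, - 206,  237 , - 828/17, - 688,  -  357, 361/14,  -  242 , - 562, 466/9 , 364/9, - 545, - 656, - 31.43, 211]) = [ - 933, - 782, - 688,- 656, - 562 , - 545, - 396 , - 357, - 242, - 206 , - 828/17, - 31.43,361/14, 364/9 , 466/9,211,237,622] 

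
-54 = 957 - 1011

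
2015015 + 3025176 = 5040191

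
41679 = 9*4631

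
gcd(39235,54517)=1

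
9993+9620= 19613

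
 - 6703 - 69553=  - 76256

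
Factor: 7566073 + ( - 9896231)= - 2^1*1165079^1=- 2330158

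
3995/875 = 799/175 = 4.57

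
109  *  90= 9810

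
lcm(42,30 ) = 210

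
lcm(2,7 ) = 14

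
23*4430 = 101890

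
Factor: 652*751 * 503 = 246294956  =  2^2 * 163^1*503^1*751^1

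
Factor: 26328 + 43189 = 69517=7^1* 9931^1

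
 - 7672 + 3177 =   -  4495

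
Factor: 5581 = 5581^1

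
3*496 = 1488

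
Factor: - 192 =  - 2^6*3^1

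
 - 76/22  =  -38/11=- 3.45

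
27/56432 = 27/56432 = 0.00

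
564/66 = 94/11 = 8.55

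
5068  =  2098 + 2970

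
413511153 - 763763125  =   - 350251972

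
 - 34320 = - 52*660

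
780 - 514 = 266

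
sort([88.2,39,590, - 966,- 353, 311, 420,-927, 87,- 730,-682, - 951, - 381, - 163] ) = [ - 966, - 951, - 927,-730,-682,-381, - 353, -163, 39, 87, 88.2,  311 , 420, 590]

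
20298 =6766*3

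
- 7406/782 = - 161/17 = - 9.47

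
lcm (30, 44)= 660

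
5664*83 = 470112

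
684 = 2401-1717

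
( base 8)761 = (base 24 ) kh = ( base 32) fh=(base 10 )497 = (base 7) 1310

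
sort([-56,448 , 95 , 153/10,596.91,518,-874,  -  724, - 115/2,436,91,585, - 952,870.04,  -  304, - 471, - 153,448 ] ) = [ - 952, - 874, - 724,  -  471,  -  304 , - 153, - 115/2, - 56, 153/10, 91, 95,  436,  448, 448,518,585,596.91, 870.04] 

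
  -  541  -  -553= 12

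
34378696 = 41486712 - 7108016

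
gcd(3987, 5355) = 9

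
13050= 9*1450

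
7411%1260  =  1111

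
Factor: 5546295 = 3^2 * 5^1*59^1* 2089^1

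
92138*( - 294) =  - 27088572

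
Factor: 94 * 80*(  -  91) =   -  2^5*5^1*7^1*13^1*47^1 = -684320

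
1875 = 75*25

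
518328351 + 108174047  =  626502398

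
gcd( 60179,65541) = 7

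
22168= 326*68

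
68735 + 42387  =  111122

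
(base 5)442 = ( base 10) 122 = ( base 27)4e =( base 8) 172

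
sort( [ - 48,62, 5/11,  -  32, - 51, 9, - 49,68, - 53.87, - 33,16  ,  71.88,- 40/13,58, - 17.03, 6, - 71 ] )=[ - 71,- 53.87, - 51, - 49, - 48, - 33, - 32,-17.03, - 40/13,5/11, 6, 9 , 16,58, 62,  68, 71.88] 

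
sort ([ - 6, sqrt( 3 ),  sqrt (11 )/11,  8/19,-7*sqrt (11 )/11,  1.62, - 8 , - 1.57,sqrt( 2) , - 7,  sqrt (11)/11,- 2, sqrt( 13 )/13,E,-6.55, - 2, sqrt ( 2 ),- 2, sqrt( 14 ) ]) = [ - 8,-7, - 6.55,-6, - 7*sqrt( 11) /11, - 2, - 2,  -  2,-1.57, sqrt( 13)/13,sqrt(11 ) /11, sqrt ( 11)/11, 8/19,sqrt(2 ),sqrt( 2 ), 1.62,sqrt(3),E,sqrt( 14) ] 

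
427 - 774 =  - 347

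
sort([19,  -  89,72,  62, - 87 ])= [ - 89 , - 87,19, 62, 72] 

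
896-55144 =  - 54248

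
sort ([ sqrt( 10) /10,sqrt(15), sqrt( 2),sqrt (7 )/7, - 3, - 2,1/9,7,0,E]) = [ - 3, - 2,0,1/9,sqrt(10 ) /10,  sqrt( 7 ) /7 , sqrt( 2) , E, sqrt ( 15),7] 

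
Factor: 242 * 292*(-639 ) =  - 45154296 = - 2^3 * 3^2 * 11^2*71^1*73^1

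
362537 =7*51791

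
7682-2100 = 5582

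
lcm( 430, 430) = 430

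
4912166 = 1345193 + 3566973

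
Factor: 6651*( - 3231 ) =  - 21489381 = - 3^4*359^1*739^1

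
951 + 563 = 1514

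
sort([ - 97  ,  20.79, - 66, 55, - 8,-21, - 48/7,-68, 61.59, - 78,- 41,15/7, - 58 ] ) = [ - 97,-78, - 68, - 66, - 58,  -  41, - 21, - 8,  -  48/7, 15/7, 20.79, 55,61.59]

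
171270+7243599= 7414869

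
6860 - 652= 6208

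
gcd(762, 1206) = 6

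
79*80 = 6320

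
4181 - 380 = 3801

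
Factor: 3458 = 2^1*7^1*13^1*19^1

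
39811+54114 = 93925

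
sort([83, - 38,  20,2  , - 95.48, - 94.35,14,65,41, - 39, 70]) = [ - 95.48, - 94.35, - 39 ,- 38,2 , 14,20,  41, 65, 70,83]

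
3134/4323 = 3134/4323 = 0.72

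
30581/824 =37 + 93/824  =  37.11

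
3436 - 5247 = -1811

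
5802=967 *6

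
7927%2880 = 2167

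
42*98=4116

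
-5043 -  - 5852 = 809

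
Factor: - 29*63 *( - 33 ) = 60291 = 3^3*7^1*11^1*29^1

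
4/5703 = 4/5703 = 0.00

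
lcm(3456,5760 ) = 17280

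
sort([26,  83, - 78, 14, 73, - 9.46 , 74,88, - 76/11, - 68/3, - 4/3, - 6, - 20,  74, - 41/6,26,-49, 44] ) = [  -  78,  -  49, - 68/3, - 20, - 9.46, - 76/11, - 41/6, - 6, - 4/3 , 14, 26, 26, 44, 73,74,74,83, 88 ]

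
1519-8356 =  - 6837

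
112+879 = 991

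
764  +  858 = 1622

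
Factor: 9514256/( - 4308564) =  - 2^2  *3^ ( - 1 )*13^( - 1 )*71^(-1 )*389^( - 1 )*594641^1 = - 2378564/1077141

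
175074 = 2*87537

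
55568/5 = 11113 + 3/5 = 11113.60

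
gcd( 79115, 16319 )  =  1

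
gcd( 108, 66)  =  6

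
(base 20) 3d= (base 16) 49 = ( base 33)27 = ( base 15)4d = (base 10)73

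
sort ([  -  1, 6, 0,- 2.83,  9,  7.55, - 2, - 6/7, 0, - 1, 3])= [- 2.83,  -  2 ,-1,- 1, - 6/7, 0, 0 , 3, 6, 7.55, 9] 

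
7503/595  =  7503/595 = 12.61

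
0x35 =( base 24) 25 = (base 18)2h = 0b110101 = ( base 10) 53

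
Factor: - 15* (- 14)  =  210= 2^1* 3^1*  5^1*7^1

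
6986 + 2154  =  9140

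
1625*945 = 1535625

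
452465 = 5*90493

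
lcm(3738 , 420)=37380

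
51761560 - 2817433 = 48944127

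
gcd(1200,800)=400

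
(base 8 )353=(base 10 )235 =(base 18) D1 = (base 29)83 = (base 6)1031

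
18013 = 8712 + 9301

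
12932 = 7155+5777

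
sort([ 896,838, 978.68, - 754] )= [-754,838,896,978.68]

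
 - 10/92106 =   -  1+46048/46053 = - 0.00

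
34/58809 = 34/58809 = 0.00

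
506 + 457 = 963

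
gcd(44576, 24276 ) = 28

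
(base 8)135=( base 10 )93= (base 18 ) 53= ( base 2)1011101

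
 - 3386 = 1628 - 5014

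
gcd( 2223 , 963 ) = 9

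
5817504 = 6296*924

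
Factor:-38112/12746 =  - 19056/6373  =  - 2^4*3^1*397^1*6373^( - 1 )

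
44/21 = 2 + 2/21=2.10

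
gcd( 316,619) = 1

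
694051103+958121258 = 1652172361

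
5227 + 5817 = 11044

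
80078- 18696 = 61382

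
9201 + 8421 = 17622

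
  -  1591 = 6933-8524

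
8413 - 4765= 3648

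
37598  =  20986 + 16612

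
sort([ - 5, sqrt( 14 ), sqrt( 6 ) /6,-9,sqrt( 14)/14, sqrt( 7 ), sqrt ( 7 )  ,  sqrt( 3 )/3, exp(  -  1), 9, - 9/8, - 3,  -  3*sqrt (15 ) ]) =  [ - 3 *sqrt( 15 ),-9, - 5, - 3, - 9/8,sqrt( 14) /14,exp ( - 1 ),sqrt(6 ) /6, sqrt( 3)/3 , sqrt( 7),sqrt ( 7 ),sqrt( 14), 9 ] 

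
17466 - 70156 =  - 52690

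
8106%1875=606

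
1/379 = 1/379 = 0.00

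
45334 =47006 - 1672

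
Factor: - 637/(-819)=7/9 =3^(-2)*7^1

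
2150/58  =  1075/29 = 37.07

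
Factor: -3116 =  - 2^2*19^1 * 41^1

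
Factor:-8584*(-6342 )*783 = 42626307024 = 2^4 * 3^4*7^1*  29^2*37^1*151^1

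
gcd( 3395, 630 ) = 35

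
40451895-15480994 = 24970901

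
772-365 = 407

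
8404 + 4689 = 13093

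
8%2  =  0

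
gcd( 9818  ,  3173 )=1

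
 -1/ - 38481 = 1/38481 =0.00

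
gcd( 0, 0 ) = 0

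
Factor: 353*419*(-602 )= - 2^1*7^1 * 43^1*353^1*419^1  =  -  89040014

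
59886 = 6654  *9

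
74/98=37/49  =  0.76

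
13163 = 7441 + 5722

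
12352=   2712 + 9640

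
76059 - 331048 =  - 254989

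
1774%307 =239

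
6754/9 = 6754/9  =  750.44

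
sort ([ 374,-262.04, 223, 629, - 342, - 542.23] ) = [ - 542.23, - 342 ,-262.04, 223,374,629]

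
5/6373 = 5/6373 = 0.00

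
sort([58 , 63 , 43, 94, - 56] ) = [  -  56 , 43,58,63, 94 ] 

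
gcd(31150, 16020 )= 890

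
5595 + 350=5945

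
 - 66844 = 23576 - 90420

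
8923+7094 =16017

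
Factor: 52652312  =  2^3 * 617^1 * 10667^1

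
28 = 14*2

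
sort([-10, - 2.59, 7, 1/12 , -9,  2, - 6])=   [-10, - 9, - 6,-2.59, 1/12, 2 , 7 ]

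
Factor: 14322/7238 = 93/47  =  3^1 * 31^1*47^(  -  1) 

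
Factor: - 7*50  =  -350 = -  2^1*5^2*7^1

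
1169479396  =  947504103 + 221975293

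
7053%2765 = 1523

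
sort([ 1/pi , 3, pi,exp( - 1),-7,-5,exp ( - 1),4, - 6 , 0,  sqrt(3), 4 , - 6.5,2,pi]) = [ - 7, - 6.5 , -6, - 5,0,1/pi,exp ( -1), exp ( - 1),sqrt(3 ),2, 3,pi,pi,4,4 ]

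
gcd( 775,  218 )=1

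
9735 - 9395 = 340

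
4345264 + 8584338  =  12929602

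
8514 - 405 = 8109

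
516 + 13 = 529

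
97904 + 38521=136425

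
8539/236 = 36+43/236 = 36.18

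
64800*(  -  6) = -388800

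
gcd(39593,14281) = 1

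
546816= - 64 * ( - 8544)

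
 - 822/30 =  - 28+3/5 = - 27.40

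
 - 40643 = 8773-49416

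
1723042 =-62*(  -  27791)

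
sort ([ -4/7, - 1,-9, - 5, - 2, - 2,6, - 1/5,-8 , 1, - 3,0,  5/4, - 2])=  [-9, - 8, - 5, - 3, - 2, - 2, - 2, - 1, -4/7, - 1/5, 0,1, 5/4, 6 ] 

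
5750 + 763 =6513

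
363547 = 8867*41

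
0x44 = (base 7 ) 125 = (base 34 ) 20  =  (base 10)68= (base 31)26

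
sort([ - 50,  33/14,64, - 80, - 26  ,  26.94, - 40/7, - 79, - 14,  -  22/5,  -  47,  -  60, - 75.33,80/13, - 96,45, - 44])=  [ - 96, - 80, - 79, - 75.33, - 60, - 50, - 47, - 44, - 26, - 14,- 40/7, - 22/5,33/14 , 80/13,26.94,  45,64 ] 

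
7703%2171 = 1190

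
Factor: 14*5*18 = 1260 = 2^2*3^2*5^1*7^1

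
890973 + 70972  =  961945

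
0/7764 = 0 = 0.00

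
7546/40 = 188 + 13/20 = 188.65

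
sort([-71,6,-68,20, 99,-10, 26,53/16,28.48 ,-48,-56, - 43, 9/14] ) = [ - 71,-68, - 56,-48,  -  43 ,-10,9/14, 53/16, 6, 20 , 26,28.48, 99 ] 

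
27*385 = 10395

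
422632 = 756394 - 333762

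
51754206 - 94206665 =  - 42452459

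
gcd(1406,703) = 703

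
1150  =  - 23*( - 50 ) 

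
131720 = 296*445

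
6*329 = 1974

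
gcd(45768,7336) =8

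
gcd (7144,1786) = 1786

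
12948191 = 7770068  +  5178123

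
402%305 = 97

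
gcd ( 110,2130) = 10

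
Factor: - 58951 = - 167^1 * 353^1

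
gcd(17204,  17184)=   4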